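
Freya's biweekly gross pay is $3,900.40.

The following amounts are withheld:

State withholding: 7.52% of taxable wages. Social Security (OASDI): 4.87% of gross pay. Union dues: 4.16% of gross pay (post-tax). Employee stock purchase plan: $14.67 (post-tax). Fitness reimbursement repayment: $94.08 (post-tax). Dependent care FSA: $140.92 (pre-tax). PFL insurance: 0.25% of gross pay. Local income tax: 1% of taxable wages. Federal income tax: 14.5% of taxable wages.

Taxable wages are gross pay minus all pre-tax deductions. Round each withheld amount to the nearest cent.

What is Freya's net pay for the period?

$2,423.35

Dependent care FSA: $140.92
Taxable wages = $3,900.40 − $140.92 = $3,759.48
Local income tax: $3,759.48 × 0.01 = $37.59
State withholding: $3,759.48 × 0.0752 = $282.71
Federal income tax: $3,759.48 × 0.145 = $545.12
PFL insurance: $3,900.40 × 0.0025 = $9.75
Social Security (OASDI): $3,900.40 × 0.0487 = $189.95
Fitness reimbursement repayment: $94.08
Employee stock purchase plan: $14.67
Union dues: $3,900.40 × 0.0416 = $162.26
Total deductions = $140.92 + $37.59 + $282.71 + $545.12 + $9.75 + $189.95 + $94.08 + $14.67 + $162.26 = $1,477.05
Net pay = $3,900.40 − $1,477.05 = $2,423.35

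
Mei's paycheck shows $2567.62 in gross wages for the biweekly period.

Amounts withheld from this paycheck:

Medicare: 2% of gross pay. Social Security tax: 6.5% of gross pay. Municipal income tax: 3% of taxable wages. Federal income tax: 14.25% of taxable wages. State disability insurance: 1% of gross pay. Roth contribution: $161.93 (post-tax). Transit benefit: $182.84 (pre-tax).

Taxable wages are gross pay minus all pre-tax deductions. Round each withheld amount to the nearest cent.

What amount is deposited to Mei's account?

Transit benefit: $182.84
Taxable wages = $2567.62 − $182.84 = $2384.78
Municipal income tax: $2384.78 × 0.03 = $71.54
Federal income tax: $2384.78 × 0.1425 = $339.83
State disability insurance: $2567.62 × 0.01 = $25.68
Social Security tax: $2567.62 × 0.065 = $166.90
Medicare: $2567.62 × 0.02 = $51.35
Roth contribution: $161.93
Total deductions = $182.84 + $71.54 + $339.83 + $25.68 + $166.90 + $51.35 + $161.93 = $1000.07
Net pay = $2567.62 − $1000.07 = $1567.55

$1567.55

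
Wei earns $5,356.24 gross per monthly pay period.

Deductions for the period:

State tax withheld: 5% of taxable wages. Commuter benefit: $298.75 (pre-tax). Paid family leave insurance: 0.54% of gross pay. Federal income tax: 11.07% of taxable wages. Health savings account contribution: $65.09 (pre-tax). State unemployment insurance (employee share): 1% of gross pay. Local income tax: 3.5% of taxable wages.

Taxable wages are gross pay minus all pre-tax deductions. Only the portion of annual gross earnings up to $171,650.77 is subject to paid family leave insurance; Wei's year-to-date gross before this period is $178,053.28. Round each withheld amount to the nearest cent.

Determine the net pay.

Commuter benefit: $298.75
Health savings account contribution: $65.09
Pre-tax total = $298.75 + $65.09 = $363.84
Taxable wages = $5,356.24 − $363.84 = $4,992.40
Local income tax: $4,992.40 × 0.035 = $174.73
Federal income tax: $4,992.40 × 0.1107 = $552.66
State tax withheld: $4,992.40 × 0.05 = $249.62
State unemployment insurance (employee share): $5,356.24 × 0.01 = $53.56
Paid family leave insurance: annual cap $171,650.77 already reached (YTD $178,053.28), so $0.00
Total deductions = $298.75 + $65.09 + $174.73 + $552.66 + $249.62 + $53.56 + $0.00 = $1,394.41
Net pay = $5,356.24 − $1,394.41 = $3,961.83

$3,961.83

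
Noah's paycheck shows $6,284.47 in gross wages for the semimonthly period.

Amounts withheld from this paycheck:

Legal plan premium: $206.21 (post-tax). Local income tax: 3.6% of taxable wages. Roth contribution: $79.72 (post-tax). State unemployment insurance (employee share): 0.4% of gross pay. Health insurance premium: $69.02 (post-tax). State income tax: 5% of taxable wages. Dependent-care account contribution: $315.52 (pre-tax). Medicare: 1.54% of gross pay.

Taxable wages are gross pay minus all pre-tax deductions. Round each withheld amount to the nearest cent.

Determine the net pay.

Dependent-care account contribution: $315.52
Taxable wages = $6,284.47 − $315.52 = $5,968.95
Local income tax: $5,968.95 × 0.036 = $214.88
State income tax: $5,968.95 × 0.05 = $298.45
State unemployment insurance (employee share): $6,284.47 × 0.004 = $25.14
Medicare: $6,284.47 × 0.0154 = $96.78
Health insurance premium: $69.02
Legal plan premium: $206.21
Roth contribution: $79.72
Total deductions = $315.52 + $214.88 + $298.45 + $25.14 + $96.78 + $69.02 + $206.21 + $79.72 = $1,305.72
Net pay = $6,284.47 − $1,305.72 = $4,978.75

$4,978.75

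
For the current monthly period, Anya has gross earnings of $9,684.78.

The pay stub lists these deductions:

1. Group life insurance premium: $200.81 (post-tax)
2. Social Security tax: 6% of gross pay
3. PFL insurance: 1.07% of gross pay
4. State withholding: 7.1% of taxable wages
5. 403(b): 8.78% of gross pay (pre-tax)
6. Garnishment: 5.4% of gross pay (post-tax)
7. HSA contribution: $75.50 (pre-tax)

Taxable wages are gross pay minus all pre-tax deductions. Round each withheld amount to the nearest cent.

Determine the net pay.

$6,728.56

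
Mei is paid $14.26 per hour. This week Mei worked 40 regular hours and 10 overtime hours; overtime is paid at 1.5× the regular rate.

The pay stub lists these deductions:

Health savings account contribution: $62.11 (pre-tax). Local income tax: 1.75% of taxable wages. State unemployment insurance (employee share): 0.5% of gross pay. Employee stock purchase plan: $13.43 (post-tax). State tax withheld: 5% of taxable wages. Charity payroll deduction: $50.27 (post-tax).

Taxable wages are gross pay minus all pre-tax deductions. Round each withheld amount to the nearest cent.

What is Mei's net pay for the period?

$605.82

Regular pay: 40 × $14.26 = $570.40
Overtime pay: 10 × $14.26 × 1.5 = $213.90
Gross pay = $570.40 + $213.90 = $784.30
Health savings account contribution: $62.11
Taxable wages = $784.30 − $62.11 = $722.19
Local income tax: $722.19 × 0.0175 = $12.64
State tax withheld: $722.19 × 0.05 = $36.11
State unemployment insurance (employee share): $784.30 × 0.005 = $3.92
Employee stock purchase plan: $13.43
Charity payroll deduction: $50.27
Total deductions = $62.11 + $12.64 + $36.11 + $3.92 + $13.43 + $50.27 = $178.48
Net pay = $784.30 − $178.48 = $605.82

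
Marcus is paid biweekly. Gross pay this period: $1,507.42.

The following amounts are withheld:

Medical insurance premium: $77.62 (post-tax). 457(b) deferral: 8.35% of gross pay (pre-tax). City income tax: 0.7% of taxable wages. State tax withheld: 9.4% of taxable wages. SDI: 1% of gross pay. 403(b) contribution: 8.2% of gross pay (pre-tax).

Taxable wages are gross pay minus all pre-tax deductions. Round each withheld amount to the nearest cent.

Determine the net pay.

403(b) contribution: $1,507.42 × 0.082 = $123.61
457(b) deferral: $1,507.42 × 0.0835 = $125.87
Pre-tax total = $123.61 + $125.87 = $249.48
Taxable wages = $1,507.42 − $249.48 = $1,257.94
City income tax: $1,257.94 × 0.007 = $8.81
State tax withheld: $1,257.94 × 0.094 = $118.25
SDI: $1,507.42 × 0.01 = $15.07
Medical insurance premium: $77.62
Total deductions = $123.61 + $125.87 + $8.81 + $118.25 + $15.07 + $77.62 = $469.23
Net pay = $1,507.42 − $469.23 = $1,038.19

$1,038.19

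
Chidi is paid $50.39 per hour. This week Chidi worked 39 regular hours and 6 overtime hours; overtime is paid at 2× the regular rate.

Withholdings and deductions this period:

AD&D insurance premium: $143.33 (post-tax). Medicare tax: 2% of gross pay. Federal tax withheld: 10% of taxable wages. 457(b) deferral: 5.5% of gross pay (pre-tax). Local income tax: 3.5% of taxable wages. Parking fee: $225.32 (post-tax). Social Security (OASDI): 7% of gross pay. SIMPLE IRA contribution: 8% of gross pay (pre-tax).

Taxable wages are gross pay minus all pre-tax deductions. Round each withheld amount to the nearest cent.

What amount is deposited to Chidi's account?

Regular pay: 39 × $50.39 = $1,965.21
Overtime pay: 6 × $50.39 × 2 = $604.68
Gross pay = $1,965.21 + $604.68 = $2,569.89
SIMPLE IRA contribution: $2,569.89 × 0.08 = $205.59
457(b) deferral: $2,569.89 × 0.055 = $141.34
Pre-tax total = $205.59 + $141.34 = $346.93
Taxable wages = $2,569.89 − $346.93 = $2,222.96
Federal tax withheld: $2,222.96 × 0.1 = $222.30
Local income tax: $2,222.96 × 0.035 = $77.80
Medicare tax: $2,569.89 × 0.02 = $51.40
Social Security (OASDI): $2,569.89 × 0.07 = $179.89
AD&D insurance premium: $143.33
Parking fee: $225.32
Total deductions = $205.59 + $141.34 + $222.30 + $77.80 + $51.40 + $179.89 + $143.33 + $225.32 = $1,246.97
Net pay = $2,569.89 − $1,246.97 = $1,322.92

$1,322.92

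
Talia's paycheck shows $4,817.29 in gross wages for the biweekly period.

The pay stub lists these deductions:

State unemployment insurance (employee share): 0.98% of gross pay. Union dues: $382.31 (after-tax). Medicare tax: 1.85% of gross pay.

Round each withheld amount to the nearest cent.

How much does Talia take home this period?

$4,298.65

State unemployment insurance (employee share): $4,817.29 × 0.0098 = $47.21
Medicare tax: $4,817.29 × 0.0185 = $89.12
Union dues: $382.31
Total deductions = $47.21 + $89.12 + $382.31 = $518.64
Net pay = $4,817.29 − $518.64 = $4,298.65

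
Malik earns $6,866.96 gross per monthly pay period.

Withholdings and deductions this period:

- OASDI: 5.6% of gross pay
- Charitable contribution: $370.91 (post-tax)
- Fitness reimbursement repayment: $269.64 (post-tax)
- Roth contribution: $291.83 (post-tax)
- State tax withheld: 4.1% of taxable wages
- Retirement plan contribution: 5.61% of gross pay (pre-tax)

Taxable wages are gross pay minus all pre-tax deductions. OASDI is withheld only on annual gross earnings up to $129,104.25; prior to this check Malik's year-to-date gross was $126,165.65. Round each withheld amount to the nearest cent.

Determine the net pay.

$5,119.03

Retirement plan contribution: $6,866.96 × 0.0561 = $385.24
Taxable wages = $6,866.96 − $385.24 = $6,481.72
State tax withheld: $6,481.72 × 0.041 = $265.75
OASDI: only $129,104.25 − $126,165.65 = $2,938.60 of this check is subject → $2,938.60 × 0.056 = $164.56
Fitness reimbursement repayment: $269.64
Charitable contribution: $370.91
Roth contribution: $291.83
Total deductions = $385.24 + $265.75 + $164.56 + $269.64 + $370.91 + $291.83 = $1,747.93
Net pay = $6,866.96 − $1,747.93 = $5,119.03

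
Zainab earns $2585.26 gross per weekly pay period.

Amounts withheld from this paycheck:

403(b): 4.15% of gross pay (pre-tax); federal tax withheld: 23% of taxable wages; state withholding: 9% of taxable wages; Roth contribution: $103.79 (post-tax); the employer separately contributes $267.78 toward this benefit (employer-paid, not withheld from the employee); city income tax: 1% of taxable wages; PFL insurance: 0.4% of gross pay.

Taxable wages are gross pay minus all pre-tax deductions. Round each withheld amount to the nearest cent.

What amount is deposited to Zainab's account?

403(b): $2585.26 × 0.0415 = $107.29
Taxable wages = $2585.26 − $107.29 = $2477.97
Federal tax withheld: $2477.97 × 0.23 = $569.93
State withholding: $2477.97 × 0.09 = $223.02
City income tax: $2477.97 × 0.01 = $24.78
PFL insurance: $2585.26 × 0.004 = $10.34
Roth contribution: $103.79
(Employer's $267.78 toward Roth contribution is not withheld from the employee.)
Total deductions = $107.29 + $569.93 + $223.02 + $24.78 + $10.34 + $103.79 = $1039.15
Net pay = $2585.26 − $1039.15 = $1546.11

$1546.11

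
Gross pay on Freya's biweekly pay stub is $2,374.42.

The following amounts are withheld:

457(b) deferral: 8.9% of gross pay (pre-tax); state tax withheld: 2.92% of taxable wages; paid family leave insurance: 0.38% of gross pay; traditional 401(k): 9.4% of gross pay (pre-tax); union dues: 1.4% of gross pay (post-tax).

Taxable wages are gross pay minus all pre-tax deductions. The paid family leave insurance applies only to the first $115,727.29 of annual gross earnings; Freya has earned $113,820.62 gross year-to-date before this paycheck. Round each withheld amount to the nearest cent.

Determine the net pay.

Traditional 401(k): $2,374.42 × 0.094 = $223.20
457(b) deferral: $2,374.42 × 0.089 = $211.32
Pre-tax total = $223.20 + $211.32 = $434.52
Taxable wages = $2,374.42 − $434.52 = $1,939.90
State tax withheld: $1,939.90 × 0.0292 = $56.65
Paid family leave insurance: only $115,727.29 − $113,820.62 = $1,906.67 of this check is subject → $1,906.67 × 0.0038 = $7.25
Union dues: $2,374.42 × 0.014 = $33.24
Total deductions = $223.20 + $211.32 + $56.65 + $7.25 + $33.24 = $531.66
Net pay = $2,374.42 − $531.66 = $1,842.76

$1,842.76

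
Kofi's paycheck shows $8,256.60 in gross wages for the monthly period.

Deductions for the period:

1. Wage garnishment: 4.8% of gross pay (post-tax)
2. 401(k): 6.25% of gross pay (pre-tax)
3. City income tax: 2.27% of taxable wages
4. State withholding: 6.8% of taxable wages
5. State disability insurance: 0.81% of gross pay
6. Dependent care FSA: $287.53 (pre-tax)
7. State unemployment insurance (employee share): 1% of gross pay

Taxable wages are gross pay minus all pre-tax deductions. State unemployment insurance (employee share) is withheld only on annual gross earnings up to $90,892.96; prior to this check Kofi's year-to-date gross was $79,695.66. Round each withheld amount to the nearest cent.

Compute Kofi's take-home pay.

Dependent care FSA: $287.53
401(k): $8,256.60 × 0.0625 = $516.04
Pre-tax total = $287.53 + $516.04 = $803.57
Taxable wages = $8,256.60 − $803.57 = $7,453.03
State withholding: $7,453.03 × 0.068 = $506.81
City income tax: $7,453.03 × 0.0227 = $169.18
State disability insurance: $8,256.60 × 0.0081 = $66.88
State unemployment insurance (employee share): cap not yet reached, full $8,256.60 is subject → $8,256.60 × 0.01 = $82.57
Wage garnishment: $8,256.60 × 0.048 = $396.32
Total deductions = $287.53 + $516.04 + $506.81 + $169.18 + $66.88 + $82.57 + $396.32 = $2,025.33
Net pay = $8,256.60 − $2,025.33 = $6,231.27

$6,231.27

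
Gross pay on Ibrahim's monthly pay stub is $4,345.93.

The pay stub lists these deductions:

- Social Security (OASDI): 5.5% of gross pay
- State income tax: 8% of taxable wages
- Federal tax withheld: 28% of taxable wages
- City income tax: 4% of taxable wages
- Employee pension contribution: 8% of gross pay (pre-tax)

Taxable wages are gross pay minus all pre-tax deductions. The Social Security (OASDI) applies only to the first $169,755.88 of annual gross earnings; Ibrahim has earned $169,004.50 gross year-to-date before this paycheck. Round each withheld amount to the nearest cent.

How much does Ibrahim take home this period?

Employee pension contribution: $4,345.93 × 0.08 = $347.67
Taxable wages = $4,345.93 − $347.67 = $3,998.26
State income tax: $3,998.26 × 0.08 = $319.86
City income tax: $3,998.26 × 0.04 = $159.93
Federal tax withheld: $3,998.26 × 0.28 = $1,119.51
Social Security (OASDI): only $169,755.88 − $169,004.50 = $751.38 of this check is subject → $751.38 × 0.055 = $41.33
Total deductions = $347.67 + $319.86 + $159.93 + $1,119.51 + $41.33 = $1,988.30
Net pay = $4,345.93 − $1,988.30 = $2,357.63

$2,357.63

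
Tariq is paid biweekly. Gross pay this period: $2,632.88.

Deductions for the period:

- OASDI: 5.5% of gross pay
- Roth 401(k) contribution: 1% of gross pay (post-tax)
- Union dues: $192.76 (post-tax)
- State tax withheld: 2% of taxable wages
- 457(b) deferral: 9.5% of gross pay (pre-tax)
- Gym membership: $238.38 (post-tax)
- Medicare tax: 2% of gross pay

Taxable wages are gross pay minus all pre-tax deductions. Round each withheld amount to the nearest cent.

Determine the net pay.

$1,680.16

457(b) deferral: $2,632.88 × 0.095 = $250.12
Taxable wages = $2,632.88 − $250.12 = $2,382.76
State tax withheld: $2,382.76 × 0.02 = $47.66
OASDI: $2,632.88 × 0.055 = $144.81
Medicare tax: $2,632.88 × 0.02 = $52.66
Gym membership: $238.38
Roth 401(k) contribution: $2,632.88 × 0.01 = $26.33
Union dues: $192.76
Total deductions = $250.12 + $47.66 + $144.81 + $52.66 + $238.38 + $26.33 + $192.76 = $952.72
Net pay = $2,632.88 − $952.72 = $1,680.16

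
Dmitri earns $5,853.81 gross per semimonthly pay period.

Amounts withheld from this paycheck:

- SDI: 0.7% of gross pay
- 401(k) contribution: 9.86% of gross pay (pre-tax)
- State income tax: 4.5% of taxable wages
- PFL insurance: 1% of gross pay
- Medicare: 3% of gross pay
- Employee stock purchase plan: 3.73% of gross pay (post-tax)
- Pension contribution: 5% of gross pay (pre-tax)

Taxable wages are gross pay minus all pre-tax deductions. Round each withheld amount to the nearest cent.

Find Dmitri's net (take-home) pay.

$4,266.17

Pension contribution: $5,853.81 × 0.05 = $292.69
401(k) contribution: $5,853.81 × 0.0986 = $577.19
Pre-tax total = $292.69 + $577.19 = $869.88
Taxable wages = $5,853.81 − $869.88 = $4,983.93
State income tax: $4,983.93 × 0.045 = $224.28
SDI: $5,853.81 × 0.007 = $40.98
PFL insurance: $5,853.81 × 0.01 = $58.54
Medicare: $5,853.81 × 0.03 = $175.61
Employee stock purchase plan: $5,853.81 × 0.0373 = $218.35
Total deductions = $292.69 + $577.19 + $224.28 + $40.98 + $58.54 + $175.61 + $218.35 = $1,587.64
Net pay = $5,853.81 − $1,587.64 = $4,266.17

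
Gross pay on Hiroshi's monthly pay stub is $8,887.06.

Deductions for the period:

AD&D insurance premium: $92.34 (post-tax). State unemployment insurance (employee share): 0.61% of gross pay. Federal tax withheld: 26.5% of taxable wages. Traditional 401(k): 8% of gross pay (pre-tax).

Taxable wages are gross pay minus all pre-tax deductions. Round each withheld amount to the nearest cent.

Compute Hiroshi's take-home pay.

Traditional 401(k): $8,887.06 × 0.08 = $710.96
Taxable wages = $8,887.06 − $710.96 = $8,176.10
Federal tax withheld: $8,176.10 × 0.265 = $2,166.67
State unemployment insurance (employee share): $8,887.06 × 0.0061 = $54.21
AD&D insurance premium: $92.34
Total deductions = $710.96 + $2,166.67 + $54.21 + $92.34 = $3,024.18
Net pay = $8,887.06 − $3,024.18 = $5,862.88

$5,862.88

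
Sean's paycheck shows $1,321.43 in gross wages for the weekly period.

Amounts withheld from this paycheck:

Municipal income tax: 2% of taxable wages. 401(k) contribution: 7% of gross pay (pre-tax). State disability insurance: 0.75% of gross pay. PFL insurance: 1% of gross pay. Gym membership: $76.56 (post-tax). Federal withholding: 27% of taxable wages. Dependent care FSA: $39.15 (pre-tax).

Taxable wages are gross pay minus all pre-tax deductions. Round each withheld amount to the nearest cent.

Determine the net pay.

$745.06

Dependent care FSA: $39.15
401(k) contribution: $1,321.43 × 0.07 = $92.50
Pre-tax total = $39.15 + $92.50 = $131.65
Taxable wages = $1,321.43 − $131.65 = $1,189.78
Federal withholding: $1,189.78 × 0.27 = $321.24
Municipal income tax: $1,189.78 × 0.02 = $23.80
PFL insurance: $1,321.43 × 0.01 = $13.21
State disability insurance: $1,321.43 × 0.0075 = $9.91
Gym membership: $76.56
Total deductions = $39.15 + $92.50 + $321.24 + $23.80 + $13.21 + $9.91 + $76.56 = $576.37
Net pay = $1,321.43 − $576.37 = $745.06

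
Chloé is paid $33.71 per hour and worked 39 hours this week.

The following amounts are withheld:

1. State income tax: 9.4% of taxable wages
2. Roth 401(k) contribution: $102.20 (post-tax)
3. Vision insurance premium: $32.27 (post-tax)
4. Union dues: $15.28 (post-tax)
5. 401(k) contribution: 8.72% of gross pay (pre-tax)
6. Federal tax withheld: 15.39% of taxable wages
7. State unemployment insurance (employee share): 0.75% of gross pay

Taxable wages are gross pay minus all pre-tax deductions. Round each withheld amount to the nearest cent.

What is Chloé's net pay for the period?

$742.95

Gross pay: 39 × $33.71 = $1314.69
401(k) contribution: $1314.69 × 0.0872 = $114.64
Taxable wages = $1314.69 − $114.64 = $1200.05
State income tax: $1200.05 × 0.094 = $112.80
Federal tax withheld: $1200.05 × 0.1539 = $184.69
State unemployment insurance (employee share): $1314.69 × 0.0075 = $9.86
Roth 401(k) contribution: $102.20
Union dues: $15.28
Vision insurance premium: $32.27
Total deductions = $114.64 + $112.80 + $184.69 + $9.86 + $102.20 + $15.28 + $32.27 = $571.74
Net pay = $1314.69 − $571.74 = $742.95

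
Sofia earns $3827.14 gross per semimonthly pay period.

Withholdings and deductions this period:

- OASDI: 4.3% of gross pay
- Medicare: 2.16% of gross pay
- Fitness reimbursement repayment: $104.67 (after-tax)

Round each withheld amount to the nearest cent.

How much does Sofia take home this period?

Medicare: $3827.14 × 0.0216 = $82.67
OASDI: $3827.14 × 0.043 = $164.57
Fitness reimbursement repayment: $104.67
Total deductions = $82.67 + $164.57 + $104.67 = $351.91
Net pay = $3827.14 − $351.91 = $3475.23

$3475.23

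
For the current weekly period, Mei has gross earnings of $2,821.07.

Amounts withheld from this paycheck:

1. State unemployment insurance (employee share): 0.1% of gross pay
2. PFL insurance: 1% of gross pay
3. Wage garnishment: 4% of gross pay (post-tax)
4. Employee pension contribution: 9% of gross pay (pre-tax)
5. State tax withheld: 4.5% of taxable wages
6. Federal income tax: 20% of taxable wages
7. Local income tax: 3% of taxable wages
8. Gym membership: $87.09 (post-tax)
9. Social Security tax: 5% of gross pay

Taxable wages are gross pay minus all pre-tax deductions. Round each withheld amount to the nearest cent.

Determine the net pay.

Employee pension contribution: $2,821.07 × 0.09 = $253.90
Taxable wages = $2,821.07 − $253.90 = $2,567.17
Local income tax: $2,567.17 × 0.03 = $77.02
Federal income tax: $2,567.17 × 0.2 = $513.43
State tax withheld: $2,567.17 × 0.045 = $115.52
PFL insurance: $2,821.07 × 0.01 = $28.21
Social Security tax: $2,821.07 × 0.05 = $141.05
State unemployment insurance (employee share): $2,821.07 × 0.001 = $2.82
Gym membership: $87.09
Wage garnishment: $2,821.07 × 0.04 = $112.84
Total deductions = $253.90 + $77.02 + $513.43 + $115.52 + $28.21 + $141.05 + $2.82 + $87.09 + $112.84 = $1,331.88
Net pay = $2,821.07 − $1,331.88 = $1,489.19

$1,489.19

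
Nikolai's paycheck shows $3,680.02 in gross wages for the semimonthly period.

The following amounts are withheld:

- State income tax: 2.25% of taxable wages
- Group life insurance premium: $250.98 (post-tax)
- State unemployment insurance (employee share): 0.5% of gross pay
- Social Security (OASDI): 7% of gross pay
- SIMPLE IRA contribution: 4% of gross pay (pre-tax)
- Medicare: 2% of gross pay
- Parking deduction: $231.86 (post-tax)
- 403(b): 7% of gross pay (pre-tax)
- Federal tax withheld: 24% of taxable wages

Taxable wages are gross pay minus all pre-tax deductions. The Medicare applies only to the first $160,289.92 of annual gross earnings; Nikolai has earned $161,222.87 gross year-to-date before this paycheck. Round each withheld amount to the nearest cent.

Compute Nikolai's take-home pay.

$1,656.64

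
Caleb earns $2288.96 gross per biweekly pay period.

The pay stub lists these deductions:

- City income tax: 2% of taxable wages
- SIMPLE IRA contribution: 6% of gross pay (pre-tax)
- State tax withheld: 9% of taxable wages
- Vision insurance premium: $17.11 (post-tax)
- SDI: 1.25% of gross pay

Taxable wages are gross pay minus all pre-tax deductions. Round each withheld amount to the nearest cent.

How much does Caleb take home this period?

$1869.22

SIMPLE IRA contribution: $2288.96 × 0.06 = $137.34
Taxable wages = $2288.96 − $137.34 = $2151.62
City income tax: $2151.62 × 0.02 = $43.03
State tax withheld: $2151.62 × 0.09 = $193.65
SDI: $2288.96 × 0.0125 = $28.61
Vision insurance premium: $17.11
Total deductions = $137.34 + $43.03 + $193.65 + $28.61 + $17.11 = $419.74
Net pay = $2288.96 − $419.74 = $1869.22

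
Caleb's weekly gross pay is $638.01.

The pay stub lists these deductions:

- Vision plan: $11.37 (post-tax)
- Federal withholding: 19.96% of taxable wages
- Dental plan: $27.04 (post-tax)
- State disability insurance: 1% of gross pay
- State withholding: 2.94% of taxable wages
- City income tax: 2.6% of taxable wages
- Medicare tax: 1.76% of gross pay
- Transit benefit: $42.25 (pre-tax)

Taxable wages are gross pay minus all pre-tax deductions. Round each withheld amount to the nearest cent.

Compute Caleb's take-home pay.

Transit benefit: $42.25
Taxable wages = $638.01 − $42.25 = $595.76
Federal withholding: $595.76 × 0.1996 = $118.91
City income tax: $595.76 × 0.026 = $15.49
State withholding: $595.76 × 0.0294 = $17.52
State disability insurance: $638.01 × 0.01 = $6.38
Medicare tax: $638.01 × 0.0176 = $11.23
Vision plan: $11.37
Dental plan: $27.04
Total deductions = $42.25 + $118.91 + $15.49 + $17.52 + $6.38 + $11.23 + $11.37 + $27.04 = $250.19
Net pay = $638.01 − $250.19 = $387.82

$387.82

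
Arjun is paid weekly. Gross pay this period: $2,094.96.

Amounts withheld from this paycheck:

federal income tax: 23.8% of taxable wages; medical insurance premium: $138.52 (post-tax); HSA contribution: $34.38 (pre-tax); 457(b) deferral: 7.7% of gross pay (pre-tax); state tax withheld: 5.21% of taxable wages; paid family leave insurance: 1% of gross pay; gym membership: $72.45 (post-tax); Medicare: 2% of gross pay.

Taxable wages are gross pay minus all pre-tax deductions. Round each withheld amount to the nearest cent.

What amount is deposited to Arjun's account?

$1,074.47

457(b) deferral: $2,094.96 × 0.077 = $161.31
HSA contribution: $34.38
Pre-tax total = $161.31 + $34.38 = $195.69
Taxable wages = $2,094.96 − $195.69 = $1,899.27
Federal income tax: $1,899.27 × 0.238 = $452.03
State tax withheld: $1,899.27 × 0.0521 = $98.95
Paid family leave insurance: $2,094.96 × 0.01 = $20.95
Medicare: $2,094.96 × 0.02 = $41.90
Gym membership: $72.45
Medical insurance premium: $138.52
Total deductions = $161.31 + $34.38 + $452.03 + $98.95 + $20.95 + $41.90 + $72.45 + $138.52 = $1,020.49
Net pay = $2,094.96 − $1,020.49 = $1,074.47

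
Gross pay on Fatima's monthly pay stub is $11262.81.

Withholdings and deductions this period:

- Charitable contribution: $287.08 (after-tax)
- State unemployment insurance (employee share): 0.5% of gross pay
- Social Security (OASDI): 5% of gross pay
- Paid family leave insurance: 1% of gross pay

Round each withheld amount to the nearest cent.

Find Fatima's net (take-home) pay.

Paid family leave insurance: $11262.81 × 0.01 = $112.63
State unemployment insurance (employee share): $11262.81 × 0.005 = $56.31
Social Security (OASDI): $11262.81 × 0.05 = $563.14
Charitable contribution: $287.08
Total deductions = $112.63 + $56.31 + $563.14 + $287.08 = $1019.16
Net pay = $11262.81 − $1019.16 = $10243.65

$10243.65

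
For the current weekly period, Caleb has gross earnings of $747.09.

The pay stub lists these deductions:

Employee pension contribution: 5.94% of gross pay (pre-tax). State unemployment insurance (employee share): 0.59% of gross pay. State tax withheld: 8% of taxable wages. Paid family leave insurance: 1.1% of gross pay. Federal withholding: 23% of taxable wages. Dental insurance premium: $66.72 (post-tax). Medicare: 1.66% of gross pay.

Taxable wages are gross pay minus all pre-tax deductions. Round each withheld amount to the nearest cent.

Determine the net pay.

Employee pension contribution: $747.09 × 0.0594 = $44.38
Taxable wages = $747.09 − $44.38 = $702.71
State tax withheld: $702.71 × 0.08 = $56.22
Federal withholding: $702.71 × 0.23 = $161.62
State unemployment insurance (employee share): $747.09 × 0.0059 = $4.41
Medicare: $747.09 × 0.0166 = $12.40
Paid family leave insurance: $747.09 × 0.011 = $8.22
Dental insurance premium: $66.72
Total deductions = $44.38 + $56.22 + $161.62 + $4.41 + $12.40 + $8.22 + $66.72 = $353.97
Net pay = $747.09 − $353.97 = $393.12

$393.12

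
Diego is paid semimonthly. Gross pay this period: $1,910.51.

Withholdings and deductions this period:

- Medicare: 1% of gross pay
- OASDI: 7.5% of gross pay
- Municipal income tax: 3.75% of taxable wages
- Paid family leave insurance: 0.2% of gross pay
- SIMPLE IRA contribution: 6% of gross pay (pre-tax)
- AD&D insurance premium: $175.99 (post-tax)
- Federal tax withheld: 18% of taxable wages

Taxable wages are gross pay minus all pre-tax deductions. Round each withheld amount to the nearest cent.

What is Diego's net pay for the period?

$1,063.06

SIMPLE IRA contribution: $1,910.51 × 0.06 = $114.63
Taxable wages = $1,910.51 − $114.63 = $1,795.88
Municipal income tax: $1,795.88 × 0.0375 = $67.35
Federal tax withheld: $1,795.88 × 0.18 = $323.26
Medicare: $1,910.51 × 0.01 = $19.11
OASDI: $1,910.51 × 0.075 = $143.29
Paid family leave insurance: $1,910.51 × 0.002 = $3.82
AD&D insurance premium: $175.99
Total deductions = $114.63 + $67.35 + $323.26 + $19.11 + $143.29 + $3.82 + $175.99 = $847.45
Net pay = $1,910.51 − $847.45 = $1,063.06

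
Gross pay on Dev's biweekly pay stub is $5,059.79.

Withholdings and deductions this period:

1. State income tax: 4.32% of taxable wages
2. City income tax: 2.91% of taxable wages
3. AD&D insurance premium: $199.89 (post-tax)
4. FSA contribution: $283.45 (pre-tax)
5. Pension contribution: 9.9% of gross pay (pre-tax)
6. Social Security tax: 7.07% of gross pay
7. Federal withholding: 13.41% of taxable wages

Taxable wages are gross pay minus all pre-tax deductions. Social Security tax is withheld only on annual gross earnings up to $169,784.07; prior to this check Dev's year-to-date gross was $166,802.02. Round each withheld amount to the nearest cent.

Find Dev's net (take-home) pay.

Pension contribution: $5,059.79 × 0.099 = $500.92
FSA contribution: $283.45
Pre-tax total = $500.92 + $283.45 = $784.37
Taxable wages = $5,059.79 − $784.37 = $4,275.42
State income tax: $4,275.42 × 0.0432 = $184.70
Federal withholding: $4,275.42 × 0.1341 = $573.33
City income tax: $4,275.42 × 0.0291 = $124.41
Social Security tax: only $169,784.07 − $166,802.02 = $2,982.05 of this check is subject → $2,982.05 × 0.0707 = $210.83
AD&D insurance premium: $199.89
Total deductions = $500.92 + $283.45 + $184.70 + $573.33 + $124.41 + $210.83 + $199.89 = $2,077.53
Net pay = $5,059.79 − $2,077.53 = $2,982.26

$2,982.26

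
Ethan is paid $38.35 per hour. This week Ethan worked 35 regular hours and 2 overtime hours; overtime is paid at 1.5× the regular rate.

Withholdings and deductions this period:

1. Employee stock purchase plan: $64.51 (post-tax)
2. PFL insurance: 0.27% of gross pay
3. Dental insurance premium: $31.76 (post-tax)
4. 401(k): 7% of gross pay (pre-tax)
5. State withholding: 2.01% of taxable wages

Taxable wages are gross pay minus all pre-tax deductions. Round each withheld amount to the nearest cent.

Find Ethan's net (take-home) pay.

$1,227.85

Regular pay: 35 × $38.35 = $1,342.25
Overtime pay: 2 × $38.35 × 1.5 = $115.05
Gross pay = $1,342.25 + $115.05 = $1,457.30
401(k): $1,457.30 × 0.07 = $102.01
Taxable wages = $1,457.30 − $102.01 = $1,355.29
State withholding: $1,355.29 × 0.0201 = $27.24
PFL insurance: $1,457.30 × 0.0027 = $3.93
Dental insurance premium: $31.76
Employee stock purchase plan: $64.51
Total deductions = $102.01 + $27.24 + $3.93 + $31.76 + $64.51 = $229.45
Net pay = $1,457.30 − $229.45 = $1,227.85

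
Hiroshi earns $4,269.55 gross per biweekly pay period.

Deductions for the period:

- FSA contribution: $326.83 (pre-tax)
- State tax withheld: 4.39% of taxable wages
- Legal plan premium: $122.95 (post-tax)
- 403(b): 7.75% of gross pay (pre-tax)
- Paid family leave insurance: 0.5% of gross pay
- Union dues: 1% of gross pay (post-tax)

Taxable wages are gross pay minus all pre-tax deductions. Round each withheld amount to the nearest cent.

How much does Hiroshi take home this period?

$3,266.27

FSA contribution: $326.83
403(b): $4,269.55 × 0.0775 = $330.89
Pre-tax total = $326.83 + $330.89 = $657.72
Taxable wages = $4,269.55 − $657.72 = $3,611.83
State tax withheld: $3,611.83 × 0.0439 = $158.56
Paid family leave insurance: $4,269.55 × 0.005 = $21.35
Union dues: $4,269.55 × 0.01 = $42.70
Legal plan premium: $122.95
Total deductions = $326.83 + $330.89 + $158.56 + $21.35 + $42.70 + $122.95 = $1,003.28
Net pay = $4,269.55 − $1,003.28 = $3,266.27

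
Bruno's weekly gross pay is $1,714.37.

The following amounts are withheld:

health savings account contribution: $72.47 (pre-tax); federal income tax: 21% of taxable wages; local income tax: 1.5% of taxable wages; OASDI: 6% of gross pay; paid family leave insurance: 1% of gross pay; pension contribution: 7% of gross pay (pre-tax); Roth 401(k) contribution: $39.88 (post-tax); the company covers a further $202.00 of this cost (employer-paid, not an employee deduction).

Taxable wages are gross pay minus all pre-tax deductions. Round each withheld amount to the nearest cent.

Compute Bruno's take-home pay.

Pension contribution: $1,714.37 × 0.07 = $120.01
Health savings account contribution: $72.47
Pre-tax total = $120.01 + $72.47 = $192.48
Taxable wages = $1,714.37 − $192.48 = $1,521.89
Local income tax: $1,521.89 × 0.015 = $22.83
Federal income tax: $1,521.89 × 0.21 = $319.60
OASDI: $1,714.37 × 0.06 = $102.86
Paid family leave insurance: $1,714.37 × 0.01 = $17.14
Roth 401(k) contribution: $39.88
(Employer's $202.00 toward Roth 401(k) contribution is not withheld from the employee.)
Total deductions = $120.01 + $72.47 + $22.83 + $319.60 + $102.86 + $17.14 + $39.88 = $694.79
Net pay = $1,714.37 − $694.79 = $1,019.58

$1,019.58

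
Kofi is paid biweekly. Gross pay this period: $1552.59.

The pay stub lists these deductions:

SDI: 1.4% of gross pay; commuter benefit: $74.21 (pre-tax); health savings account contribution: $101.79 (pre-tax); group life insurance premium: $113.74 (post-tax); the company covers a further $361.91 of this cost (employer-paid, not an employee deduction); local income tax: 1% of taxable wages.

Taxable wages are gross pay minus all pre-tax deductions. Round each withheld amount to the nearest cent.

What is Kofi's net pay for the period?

Commuter benefit: $74.21
Health savings account contribution: $101.79
Pre-tax total = $74.21 + $101.79 = $176.00
Taxable wages = $1552.59 − $176.00 = $1376.59
Local income tax: $1376.59 × 0.01 = $13.77
SDI: $1552.59 × 0.014 = $21.74
Group life insurance premium: $113.74
(Employer's $361.91 toward group life insurance premium is not withheld from the employee.)
Total deductions = $74.21 + $101.79 + $13.77 + $21.74 + $113.74 = $325.25
Net pay = $1552.59 − $325.25 = $1227.34

$1227.34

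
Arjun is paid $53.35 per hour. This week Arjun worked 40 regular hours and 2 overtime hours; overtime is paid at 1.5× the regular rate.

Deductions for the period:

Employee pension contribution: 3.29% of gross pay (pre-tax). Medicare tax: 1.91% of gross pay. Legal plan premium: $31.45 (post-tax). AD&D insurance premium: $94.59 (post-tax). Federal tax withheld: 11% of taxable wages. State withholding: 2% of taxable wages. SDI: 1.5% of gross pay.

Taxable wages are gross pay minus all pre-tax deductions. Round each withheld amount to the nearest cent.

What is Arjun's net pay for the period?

Regular pay: 40 × $53.35 = $2,134.00
Overtime pay: 2 × $53.35 × 1.5 = $160.05
Gross pay = $2,134.00 + $160.05 = $2,294.05
Employee pension contribution: $2,294.05 × 0.0329 = $75.47
Taxable wages = $2,294.05 − $75.47 = $2,218.58
State withholding: $2,218.58 × 0.02 = $44.37
Federal tax withheld: $2,218.58 × 0.11 = $244.04
Medicare tax: $2,294.05 × 0.0191 = $43.82
SDI: $2,294.05 × 0.015 = $34.41
Legal plan premium: $31.45
AD&D insurance premium: $94.59
Total deductions = $75.47 + $44.37 + $244.04 + $43.82 + $34.41 + $31.45 + $94.59 = $568.15
Net pay = $2,294.05 − $568.15 = $1,725.90

$1,725.90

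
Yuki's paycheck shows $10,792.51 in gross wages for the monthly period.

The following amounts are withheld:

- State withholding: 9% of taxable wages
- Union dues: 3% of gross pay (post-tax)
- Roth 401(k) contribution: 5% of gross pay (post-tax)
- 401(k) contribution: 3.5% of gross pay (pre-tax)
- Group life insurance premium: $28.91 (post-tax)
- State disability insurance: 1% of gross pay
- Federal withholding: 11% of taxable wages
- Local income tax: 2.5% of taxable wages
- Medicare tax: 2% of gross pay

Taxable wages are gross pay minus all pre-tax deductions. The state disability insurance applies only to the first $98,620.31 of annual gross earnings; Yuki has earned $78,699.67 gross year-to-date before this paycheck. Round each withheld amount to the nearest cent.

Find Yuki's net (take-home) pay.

$6,855.35

401(k) contribution: $10,792.51 × 0.035 = $377.74
Taxable wages = $10,792.51 − $377.74 = $10,414.77
State withholding: $10,414.77 × 0.09 = $937.33
Local income tax: $10,414.77 × 0.025 = $260.37
Federal withholding: $10,414.77 × 0.11 = $1,145.62
Medicare tax: $10,792.51 × 0.02 = $215.85
State disability insurance: cap not yet reached, full $10,792.51 is subject → $10,792.51 × 0.01 = $107.93
Union dues: $10,792.51 × 0.03 = $323.78
Roth 401(k) contribution: $10,792.51 × 0.05 = $539.63
Group life insurance premium: $28.91
Total deductions = $377.74 + $937.33 + $260.37 + $1,145.62 + $215.85 + $107.93 + $323.78 + $539.63 + $28.91 = $3,937.16
Net pay = $10,792.51 − $3,937.16 = $6,855.35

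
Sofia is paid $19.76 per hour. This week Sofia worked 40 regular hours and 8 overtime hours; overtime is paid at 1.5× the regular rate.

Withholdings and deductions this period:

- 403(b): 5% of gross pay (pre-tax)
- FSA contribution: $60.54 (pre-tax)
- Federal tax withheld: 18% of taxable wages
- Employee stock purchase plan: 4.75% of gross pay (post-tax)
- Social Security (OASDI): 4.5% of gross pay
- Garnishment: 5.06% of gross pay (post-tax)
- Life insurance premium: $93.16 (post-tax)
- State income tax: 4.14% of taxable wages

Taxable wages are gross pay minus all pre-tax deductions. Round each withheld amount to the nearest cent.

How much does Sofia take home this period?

$472.68

Regular pay: 40 × $19.76 = $790.40
Overtime pay: 8 × $19.76 × 1.5 = $237.12
Gross pay = $790.40 + $237.12 = $1027.52
FSA contribution: $60.54
403(b): $1027.52 × 0.05 = $51.38
Pre-tax total = $60.54 + $51.38 = $111.92
Taxable wages = $1027.52 − $111.92 = $915.60
State income tax: $915.60 × 0.0414 = $37.91
Federal tax withheld: $915.60 × 0.18 = $164.81
Social Security (OASDI): $1027.52 × 0.045 = $46.24
Garnishment: $1027.52 × 0.0506 = $51.99
Life insurance premium: $93.16
Employee stock purchase plan: $1027.52 × 0.0475 = $48.81
Total deductions = $60.54 + $51.38 + $37.91 + $164.81 + $46.24 + $51.99 + $93.16 + $48.81 = $554.84
Net pay = $1027.52 − $554.84 = $472.68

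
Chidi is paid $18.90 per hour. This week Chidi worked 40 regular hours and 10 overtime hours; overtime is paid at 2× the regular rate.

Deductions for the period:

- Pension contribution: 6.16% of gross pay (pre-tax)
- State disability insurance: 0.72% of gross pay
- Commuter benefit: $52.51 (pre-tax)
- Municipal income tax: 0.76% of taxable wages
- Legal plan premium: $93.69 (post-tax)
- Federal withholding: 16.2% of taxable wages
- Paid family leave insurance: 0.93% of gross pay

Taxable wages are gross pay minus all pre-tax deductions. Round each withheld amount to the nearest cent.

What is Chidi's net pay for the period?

$727.66

Regular pay: 40 × $18.90 = $756.00
Overtime pay: 10 × $18.90 × 2 = $378.00
Gross pay = $756.00 + $378.00 = $1,134.00
Pension contribution: $1,134.00 × 0.0616 = $69.85
Commuter benefit: $52.51
Pre-tax total = $69.85 + $52.51 = $122.36
Taxable wages = $1,134.00 − $122.36 = $1,011.64
Federal withholding: $1,011.64 × 0.162 = $163.89
Municipal income tax: $1,011.64 × 0.0076 = $7.69
State disability insurance: $1,134.00 × 0.0072 = $8.16
Paid family leave insurance: $1,134.00 × 0.0093 = $10.55
Legal plan premium: $93.69
Total deductions = $69.85 + $52.51 + $163.89 + $7.69 + $8.16 + $10.55 + $93.69 = $406.34
Net pay = $1,134.00 − $406.34 = $727.66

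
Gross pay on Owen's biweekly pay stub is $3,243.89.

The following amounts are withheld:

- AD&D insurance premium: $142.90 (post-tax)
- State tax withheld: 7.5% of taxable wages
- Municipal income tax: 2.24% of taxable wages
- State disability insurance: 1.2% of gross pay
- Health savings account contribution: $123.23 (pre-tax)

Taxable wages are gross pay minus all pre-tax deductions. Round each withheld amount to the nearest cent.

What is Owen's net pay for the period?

$2,634.88

Health savings account contribution: $123.23
Taxable wages = $3,243.89 − $123.23 = $3,120.66
Municipal income tax: $3,120.66 × 0.0224 = $69.90
State tax withheld: $3,120.66 × 0.075 = $234.05
State disability insurance: $3,243.89 × 0.012 = $38.93
AD&D insurance premium: $142.90
Total deductions = $123.23 + $69.90 + $234.05 + $38.93 + $142.90 = $609.01
Net pay = $3,243.89 − $609.01 = $2,634.88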